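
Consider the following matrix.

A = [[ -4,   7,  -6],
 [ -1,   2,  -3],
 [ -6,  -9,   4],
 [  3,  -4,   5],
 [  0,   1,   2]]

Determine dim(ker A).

Row reduce to echelon form.
R2 ← R2 − (1/4)·R1: [0, 1/4, -3/2]
R3 ← R3 − (3/2)·R1: [0, -39/2, 13]
R4 ← R4 + (3/4)·R1: [0, 5/4, 1/2]
R3 ← R3 + (78)·R2: [0, 0, -104]
R4 ← R4 − (5)·R2: [0, 0, 8]
R5 ← R5 − (4)·R2: [0, 0, 8]
R4 ← R4 + (1/13)·R3: [0, 0, 0]
R5 ← R5 + (1/13)·R3: [0, 0, 0]
3 nonzero rows, so rank(A) = 3.
A has 3 columns; by rank–nullity, nullity = 3 − 3 = 0.

0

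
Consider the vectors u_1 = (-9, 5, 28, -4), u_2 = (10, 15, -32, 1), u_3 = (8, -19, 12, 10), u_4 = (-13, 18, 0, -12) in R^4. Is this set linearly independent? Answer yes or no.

Form the matrix with these vectors as rows and row reduce.
R2 ← R2 + (10/9)·R1: [0, 185/9, -8/9, -31/9]
R3 ← R3 + (8/9)·R1: [0, -131/9, 332/9, 58/9]
R4 ← R4 − (13/9)·R1: [0, 97/9, -364/9, -56/9]
R3 ← R3 + (131/185)·R2: [0, 0, 6708/185, 741/185]
R4 ← R4 − (97/185)·R2: [0, 0, -7396/185, -817/185]
R4 ← R4 + (43/39)·R3: [0, 0, 0, 0]
3 nonzero rows, so the 4 vectors span a space of dimension 3.
Since 3 < 4, the vectors are linearly dependent.

no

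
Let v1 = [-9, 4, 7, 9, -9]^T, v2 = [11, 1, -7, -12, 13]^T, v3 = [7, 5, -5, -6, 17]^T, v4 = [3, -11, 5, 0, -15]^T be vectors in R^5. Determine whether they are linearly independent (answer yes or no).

yes

Form the matrix with these vectors as rows and row reduce.
R2 ← R2 + (11/9)·R1: [0, 53/9, 14/9, -1, 2]
R3 ← R3 + (7/9)·R1: [0, 73/9, 4/9, 1, 10]
R4 ← R4 + (1/3)·R1: [0, -29/3, 22/3, 3, -18]
R3 ← R3 − (73/53)·R2: [0, 0, -90/53, 126/53, 384/53]
R4 ← R4 + (87/53)·R2: [0, 0, 524/53, 72/53, -780/53]
R4 ← R4 + (262/45)·R3: [0, 0, 0, 76/5, 412/15]
4 nonzero rows, so the 4 vectors span a space of dimension 4.
Since 4 = 4, the vectors are linearly independent.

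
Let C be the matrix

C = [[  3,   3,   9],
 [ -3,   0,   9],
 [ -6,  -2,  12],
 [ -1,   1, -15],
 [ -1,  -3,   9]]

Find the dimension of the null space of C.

Row reduce to echelon form.
R2 ← R2 + R1: [0, 3, 18]
R3 ← R3 + (2)·R1: [0, 4, 30]
R4 ← R4 + (1/3)·R1: [0, 2, -12]
R5 ← R5 + (1/3)·R1: [0, -2, 12]
R3 ← R3 − (4/3)·R2: [0, 0, 6]
R4 ← R4 − (2/3)·R2: [0, 0, -24]
R5 ← R5 + (2/3)·R2: [0, 0, 24]
R4 ← R4 + (4)·R3: [0, 0, 0]
R5 ← R5 − (4)·R3: [0, 0, 0]
3 nonzero rows, so rank(C) = 3.
C has 3 columns; by rank–nullity, nullity = 3 − 3 = 0.

0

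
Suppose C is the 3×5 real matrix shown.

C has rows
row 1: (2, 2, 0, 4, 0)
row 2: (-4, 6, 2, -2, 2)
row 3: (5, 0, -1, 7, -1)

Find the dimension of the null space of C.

3

Row reduce to echelon form.
R2 ← R2 + (2)·R1: [0, 10, 2, 6, 2]
R3 ← R3 − (5/2)·R1: [0, -5, -1, -3, -1]
R3 ← R3 + (1/2)·R2: [0, 0, 0, 0, 0]
2 nonzero rows, so rank(C) = 2.
C has 5 columns; by rank–nullity, nullity = 5 − 2 = 3.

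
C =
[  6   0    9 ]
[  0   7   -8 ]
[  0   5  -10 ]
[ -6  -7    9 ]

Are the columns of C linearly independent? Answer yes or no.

Row reduce C to echelon form.
R4 ← R4 + R1: [0, -7, 18]
R3 ← R3 − (5/7)·R2: [0, 0, -30/7]
R4 ← R4 + R2: [0, 0, 10]
R4 ← R4 + (7/3)·R3: [0, 0, 0]
3 pivots among 3 columns.
Every column is a pivot column, so the columns are linearly independent.

yes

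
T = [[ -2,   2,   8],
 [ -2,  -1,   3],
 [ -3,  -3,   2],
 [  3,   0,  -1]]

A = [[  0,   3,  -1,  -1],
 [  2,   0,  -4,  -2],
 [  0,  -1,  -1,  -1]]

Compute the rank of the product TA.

First compute TA:
[[  4, -14, -14, -10],
 [ -2,  -9,   3,   1],
 [ -6, -11,  13,   7],
 [  0,  10,  -2,  -2]]
Now row reduce the product.
R2 ← R2 + (1/2)·R1: [0, -16, -4, -4]
R3 ← R3 + (3/2)·R1: [0, -32, -8, -8]
R3 ← R3 − (2)·R2: [0, 0, 0, 0]
R4 ← R4 + (5/8)·R2: [0, 0, -9/2, -9/2]
Swap R3 ↔ R4
3 nonzero rows, so rank(TA) = 3.

3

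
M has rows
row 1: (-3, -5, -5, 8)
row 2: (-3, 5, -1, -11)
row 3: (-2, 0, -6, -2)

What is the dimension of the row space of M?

3

Row reduce to echelon form.
R2 ← R2 − R1: [0, 10, 4, -19]
R3 ← R3 − (2/3)·R1: [0, 10/3, -8/3, -22/3]
R3 ← R3 − (1/3)·R2: [0, 0, -4, -1]
Echelon form has 3 nonzero rows, so rank(M) = 3.
The row space has dimension equal to the rank: 3.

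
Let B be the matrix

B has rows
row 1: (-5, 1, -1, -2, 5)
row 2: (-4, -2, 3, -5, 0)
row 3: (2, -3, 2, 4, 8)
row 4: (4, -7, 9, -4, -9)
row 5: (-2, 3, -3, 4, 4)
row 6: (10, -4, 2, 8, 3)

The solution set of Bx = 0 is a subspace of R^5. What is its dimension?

0

Row reduce to echelon form.
R2 ← R2 − (4/5)·R1: [0, -14/5, 19/5, -17/5, -4]
R3 ← R3 + (2/5)·R1: [0, -13/5, 8/5, 16/5, 10]
R4 ← R4 + (4/5)·R1: [0, -31/5, 41/5, -28/5, -5]
R5 ← R5 − (2/5)·R1: [0, 13/5, -13/5, 24/5, 2]
R6 ← R6 + (2)·R1: [0, -2, 0, 4, 13]
R3 ← R3 − (13/14)·R2: [0, 0, -27/14, 89/14, 96/7]
R4 ← R4 − (31/14)·R2: [0, 0, -3/14, 27/14, 27/7]
R5 ← R5 + (13/14)·R2: [0, 0, 13/14, 23/14, -12/7]
R6 ← R6 − (5/7)·R2: [0, 0, -19/7, 45/7, 111/7]
R4 ← R4 − (1/9)·R3: [0, 0, 0, 11/9, 7/3]
R5 ← R5 + (13/27)·R3: [0, 0, 0, 127/27, 44/9]
R6 ← R6 − (38/27)·R3: [0, 0, 0, -68/27, -31/9]
R5 ← R5 − (127/33)·R4: [0, 0, 0, 0, -45/11]
R6 ← R6 + (68/33)·R4: [0, 0, 0, 0, 15/11]
R6 ← R6 + (1/3)·R5: [0, 0, 0, 0, 0]
5 nonzero rows, so rank(B) = 5.
B has 5 columns; by rank–nullity, nullity = 5 − 5 = 0.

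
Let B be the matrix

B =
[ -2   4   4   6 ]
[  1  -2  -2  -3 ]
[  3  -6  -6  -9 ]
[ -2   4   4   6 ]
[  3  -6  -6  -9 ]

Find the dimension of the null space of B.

Row reduce to echelon form.
R2 ← R2 + (1/2)·R1: [0, 0, 0, 0]
R3 ← R3 + (3/2)·R1: [0, 0, 0, 0]
R4 ← R4 − R1: [0, 0, 0, 0]
R5 ← R5 + (3/2)·R1: [0, 0, 0, 0]
1 nonzero row, so rank(B) = 1.
B has 4 columns; by rank–nullity, nullity = 4 − 1 = 3.

3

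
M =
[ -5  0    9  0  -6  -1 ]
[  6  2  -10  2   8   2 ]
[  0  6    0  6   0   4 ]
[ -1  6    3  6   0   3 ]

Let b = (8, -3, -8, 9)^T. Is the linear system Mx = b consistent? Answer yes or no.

no

Row reduce the augmented matrix [M | b].
R2 ← R2 + (6/5)·R1: [0, 2, 4/5, 2, 4/5, 4/5, 33/5]
R4 ← R4 − (1/5)·R1: [0, 6, 6/5, 6, 6/5, 16/5, 37/5]
R3 ← R3 − (3)·R2: [0, 0, -12/5, 0, -12/5, 8/5, -139/5]
R4 ← R4 − (3)·R2: [0, 0, -6/5, 0, -6/5, 4/5, -62/5]
R4 ← R4 − (1/2)·R3: [0, 0, 0, 0, 0, 0, 3/2]
The echelon form has 4 nonzero rows; the last pivot sits in the augmented column, so rank(M) = 3 but rank([M|b]) = 4.
Since the ranks differ, the system is inconsistent.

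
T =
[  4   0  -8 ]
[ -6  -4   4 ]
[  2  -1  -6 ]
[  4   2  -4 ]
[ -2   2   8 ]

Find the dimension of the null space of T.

Row reduce to echelon form.
R2 ← R2 + (3/2)·R1: [0, -4, -8]
R3 ← R3 − (1/2)·R1: [0, -1, -2]
R4 ← R4 − R1: [0, 2, 4]
R5 ← R5 + (1/2)·R1: [0, 2, 4]
R3 ← R3 − (1/4)·R2: [0, 0, 0]
R4 ← R4 + (1/2)·R2: [0, 0, 0]
R5 ← R5 + (1/2)·R2: [0, 0, 0]
2 nonzero rows, so rank(T) = 2.
T has 3 columns; by rank–nullity, nullity = 3 − 2 = 1.

1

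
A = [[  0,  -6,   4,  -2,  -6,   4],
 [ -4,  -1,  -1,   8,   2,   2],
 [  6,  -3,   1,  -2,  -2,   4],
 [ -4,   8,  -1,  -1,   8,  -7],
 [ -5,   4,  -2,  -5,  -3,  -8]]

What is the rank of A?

Row reduce to echelon form.
Swap R1 ↔ R2
R3 ← R3 + (3/2)·R1: [0, -9/2, -1/2, 10, 1, 7]
R4 ← R4 − R1: [0, 9, 0, -9, 6, -9]
R5 ← R5 − (5/4)·R1: [0, 21/4, -3/4, -15, -11/2, -21/2]
R3 ← R3 − (3/4)·R2: [0, 0, -7/2, 23/2, 11/2, 4]
R4 ← R4 + (3/2)·R2: [0, 0, 6, -12, -3, -3]
R5 ← R5 + (7/8)·R2: [0, 0, 11/4, -67/4, -43/4, -7]
R4 ← R4 + (12/7)·R3: [0, 0, 0, 54/7, 45/7, 27/7]
R5 ← R5 + (11/14)·R3: [0, 0, 0, -54/7, -45/7, -27/7]
R5 ← R5 + R4: [0, 0, 0, 0, 0, 0]
Echelon form has 4 nonzero rows, so rank(A) = 4.

4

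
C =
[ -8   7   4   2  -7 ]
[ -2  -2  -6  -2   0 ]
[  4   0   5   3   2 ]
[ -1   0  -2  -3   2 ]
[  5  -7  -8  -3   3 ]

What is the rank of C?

Row reduce to echelon form.
R2 ← R2 − (1/4)·R1: [0, -15/4, -7, -5/2, 7/4]
R3 ← R3 + (1/2)·R1: [0, 7/2, 7, 4, -3/2]
R4 ← R4 − (1/8)·R1: [0, -7/8, -5/2, -13/4, 23/8]
R5 ← R5 + (5/8)·R1: [0, -21/8, -11/2, -7/4, -11/8]
R3 ← R3 + (14/15)·R2: [0, 0, 7/15, 5/3, 2/15]
R4 ← R4 − (7/30)·R2: [0, 0, -13/15, -8/3, 37/15]
R5 ← R5 − (7/10)·R2: [0, 0, -3/5, 0, -13/5]
R4 ← R4 + (13/7)·R3: [0, 0, 0, 3/7, 19/7]
R5 ← R5 + (9/7)·R3: [0, 0, 0, 15/7, -17/7]
R5 ← R5 − (5)·R4: [0, 0, 0, 0, -16]
Echelon form has 5 nonzero rows, so rank(C) = 5.

5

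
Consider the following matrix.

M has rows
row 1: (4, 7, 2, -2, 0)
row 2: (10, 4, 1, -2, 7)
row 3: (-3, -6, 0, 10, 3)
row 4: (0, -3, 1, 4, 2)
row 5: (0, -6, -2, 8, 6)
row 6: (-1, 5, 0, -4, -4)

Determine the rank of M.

4

Row reduce to echelon form.
R2 ← R2 − (5/2)·R1: [0, -27/2, -4, 3, 7]
R3 ← R3 + (3/4)·R1: [0, -3/4, 3/2, 17/2, 3]
R6 ← R6 + (1/4)·R1: [0, 27/4, 1/2, -9/2, -4]
R3 ← R3 − (1/18)·R2: [0, 0, 31/18, 25/3, 47/18]
R4 ← R4 − (2/9)·R2: [0, 0, 17/9, 10/3, 4/9]
R5 ← R5 − (4/9)·R2: [0, 0, -2/9, 20/3, 26/9]
R6 ← R6 + (1/2)·R2: [0, 0, -3/2, -3, -1/2]
R4 ← R4 − (34/31)·R3: [0, 0, 0, -180/31, -75/31]
R5 ← R5 + (4/31)·R3: [0, 0, 0, 240/31, 100/31]
R6 ← R6 + (27/31)·R3: [0, 0, 0, 132/31, 55/31]
R5 ← R5 + (4/3)·R4: [0, 0, 0, 0, 0]
R6 ← R6 + (11/15)·R4: [0, 0, 0, 0, 0]
Echelon form has 4 nonzero rows, so rank(M) = 4.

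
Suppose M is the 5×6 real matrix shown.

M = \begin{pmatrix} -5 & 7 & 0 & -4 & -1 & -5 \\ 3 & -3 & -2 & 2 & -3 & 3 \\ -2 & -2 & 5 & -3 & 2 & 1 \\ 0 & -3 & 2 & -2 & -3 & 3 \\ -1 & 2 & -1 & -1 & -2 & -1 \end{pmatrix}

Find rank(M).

3

Row reduce to echelon form.
R2 ← R2 + (3/5)·R1: [0, 6/5, -2, -2/5, -18/5, 0]
R3 ← R3 − (2/5)·R1: [0, -24/5, 5, -7/5, 12/5, 3]
R5 ← R5 − (1/5)·R1: [0, 3/5, -1, -1/5, -9/5, 0]
R3 ← R3 + (4)·R2: [0, 0, -3, -3, -12, 3]
R4 ← R4 + (5/2)·R2: [0, 0, -3, -3, -12, 3]
R5 ← R5 − (1/2)·R2: [0, 0, 0, 0, 0, 0]
R4 ← R4 − R3: [0, 0, 0, 0, 0, 0]
Echelon form has 3 nonzero rows, so rank(M) = 3.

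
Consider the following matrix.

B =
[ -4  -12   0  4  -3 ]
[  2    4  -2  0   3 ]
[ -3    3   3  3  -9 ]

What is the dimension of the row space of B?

Row reduce to echelon form.
R2 ← R2 + (1/2)·R1: [0, -2, -2, 2, 3/2]
R3 ← R3 − (3/4)·R1: [0, 12, 3, 0, -27/4]
R3 ← R3 + (6)·R2: [0, 0, -9, 12, 9/4]
Echelon form has 3 nonzero rows, so rank(B) = 3.
The row space has dimension equal to the rank: 3.

3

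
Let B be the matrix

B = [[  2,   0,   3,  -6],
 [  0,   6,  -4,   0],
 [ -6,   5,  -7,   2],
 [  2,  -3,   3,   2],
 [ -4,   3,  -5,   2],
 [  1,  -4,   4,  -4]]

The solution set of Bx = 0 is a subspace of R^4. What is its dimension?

Row reduce to echelon form.
R3 ← R3 + (3)·R1: [0, 5, 2, -16]
R4 ← R4 − R1: [0, -3, 0, 8]
R5 ← R5 + (2)·R1: [0, 3, 1, -10]
R6 ← R6 − (1/2)·R1: [0, -4, 5/2, -1]
R3 ← R3 − (5/6)·R2: [0, 0, 16/3, -16]
R4 ← R4 + (1/2)·R2: [0, 0, -2, 8]
R5 ← R5 − (1/2)·R2: [0, 0, 3, -10]
R6 ← R6 + (2/3)·R2: [0, 0, -1/6, -1]
R4 ← R4 + (3/8)·R3: [0, 0, 0, 2]
R5 ← R5 − (9/16)·R3: [0, 0, 0, -1]
R6 ← R6 + (1/32)·R3: [0, 0, 0, -3/2]
R5 ← R5 + (1/2)·R4: [0, 0, 0, 0]
R6 ← R6 + (3/4)·R4: [0, 0, 0, 0]
4 nonzero rows, so rank(B) = 4.
B has 4 columns; by rank–nullity, nullity = 4 − 4 = 0.

0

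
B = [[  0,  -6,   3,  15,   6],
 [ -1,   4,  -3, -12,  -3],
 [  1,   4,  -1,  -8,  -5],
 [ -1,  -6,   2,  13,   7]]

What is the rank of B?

Row reduce to echelon form.
Swap R1 ↔ R2
R3 ← R3 + R1: [0, 8, -4, -20, -8]
R4 ← R4 − R1: [0, -10, 5, 25, 10]
R3 ← R3 + (4/3)·R2: [0, 0, 0, 0, 0]
R4 ← R4 − (5/3)·R2: [0, 0, 0, 0, 0]
Echelon form has 2 nonzero rows, so rank(B) = 2.

2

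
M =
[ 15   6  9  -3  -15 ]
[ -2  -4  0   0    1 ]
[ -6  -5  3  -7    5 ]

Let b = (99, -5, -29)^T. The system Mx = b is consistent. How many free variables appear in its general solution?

Row reduce the augmented matrix [M | b].
R2 ← R2 + (2/15)·R1: [0, -16/5, 6/5, -2/5, -1, 41/5]
R3 ← R3 + (2/5)·R1: [0, -13/5, 33/5, -41/5, -1, 53/5]
R3 ← R3 − (13/16)·R2: [0, 0, 45/8, -63/8, -3/16, 63/16]
The echelon form has 3 nonzero rows, and every pivot lies in the first 5 columns, so rank(M) = rank([M|b]) = 3.
The system is consistent.
Free variables = (unknowns) − (rank) = 5 − 3 = 2.

2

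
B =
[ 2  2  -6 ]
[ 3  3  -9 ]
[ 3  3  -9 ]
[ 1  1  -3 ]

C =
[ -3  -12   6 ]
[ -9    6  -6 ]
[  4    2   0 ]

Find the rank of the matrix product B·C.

1

First compute BC:
[[-48, -24,   0],
 [-72, -36,   0],
 [-72, -36,   0],
 [-24, -12,   0]]
Now row reduce the product.
R2 ← R2 − (3/2)·R1: [0, 0, 0]
R3 ← R3 − (3/2)·R1: [0, 0, 0]
R4 ← R4 − (1/2)·R1: [0, 0, 0]
1 nonzero row, so rank(BC) = 1.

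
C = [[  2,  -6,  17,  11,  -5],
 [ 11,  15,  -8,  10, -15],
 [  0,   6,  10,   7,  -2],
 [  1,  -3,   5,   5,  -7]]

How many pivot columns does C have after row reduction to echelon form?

Row reduce to echelon form.
R2 ← R2 − (11/2)·R1: [0, 48, -203/2, -101/2, 25/2]
R4 ← R4 − (1/2)·R1: [0, 0, -7/2, -1/2, -9/2]
R3 ← R3 − (1/8)·R2: [0, 0, 363/16, 213/16, -57/16]
R4 ← R4 + (56/363)·R3: [0, 0, 0, 188/121, -611/121]
Echelon form has 4 nonzero rows, so rank(C) = 4.
Each nonzero row contributes one pivot column: 4 pivot columns.

4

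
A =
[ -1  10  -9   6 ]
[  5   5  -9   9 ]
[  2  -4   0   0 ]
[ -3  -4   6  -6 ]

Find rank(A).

Row reduce to echelon form.
R2 ← R2 + (5)·R1: [0, 55, -54, 39]
R3 ← R3 + (2)·R1: [0, 16, -18, 12]
R4 ← R4 − (3)·R1: [0, -34, 33, -24]
R3 ← R3 − (16/55)·R2: [0, 0, -126/55, 36/55]
R4 ← R4 + (34/55)·R2: [0, 0, -21/55, 6/55]
R4 ← R4 − (1/6)·R3: [0, 0, 0, 0]
Echelon form has 3 nonzero rows, so rank(A) = 3.

3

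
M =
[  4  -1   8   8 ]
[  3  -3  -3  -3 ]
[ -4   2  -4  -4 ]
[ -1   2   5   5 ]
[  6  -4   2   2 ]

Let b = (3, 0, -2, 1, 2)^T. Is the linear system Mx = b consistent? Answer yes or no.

yes

Row reduce the augmented matrix [M | b].
R2 ← R2 − (3/4)·R1: [0, -9/4, -9, -9, -9/4]
R3 ← R3 + R1: [0, 1, 4, 4, 1]
R4 ← R4 + (1/4)·R1: [0, 7/4, 7, 7, 7/4]
R5 ← R5 − (3/2)·R1: [0, -5/2, -10, -10, -5/2]
R3 ← R3 + (4/9)·R2: [0, 0, 0, 0, 0]
R4 ← R4 + (7/9)·R2: [0, 0, 0, 0, 0]
R5 ← R5 − (10/9)·R2: [0, 0, 0, 0, 0]
The echelon form has 2 nonzero rows, and every pivot lies in the first 4 columns, so rank(M) = rank([M|b]) = 2.
The system is consistent.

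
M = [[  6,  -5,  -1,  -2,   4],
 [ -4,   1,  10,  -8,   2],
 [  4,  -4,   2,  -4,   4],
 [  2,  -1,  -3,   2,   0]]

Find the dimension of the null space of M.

Row reduce to echelon form.
R2 ← R2 + (2/3)·R1: [0, -7/3, 28/3, -28/3, 14/3]
R3 ← R3 − (2/3)·R1: [0, -2/3, 8/3, -8/3, 4/3]
R4 ← R4 − (1/3)·R1: [0, 2/3, -8/3, 8/3, -4/3]
R3 ← R3 − (2/7)·R2: [0, 0, 0, 0, 0]
R4 ← R4 + (2/7)·R2: [0, 0, 0, 0, 0]
2 nonzero rows, so rank(M) = 2.
M has 5 columns; by rank–nullity, nullity = 5 − 2 = 3.

3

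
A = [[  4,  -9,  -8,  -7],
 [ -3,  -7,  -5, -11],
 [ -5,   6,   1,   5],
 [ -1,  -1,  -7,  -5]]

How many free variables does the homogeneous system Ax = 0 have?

0

Row reduce to echelon form.
R2 ← R2 + (3/4)·R1: [0, -55/4, -11, -65/4]
R3 ← R3 + (5/4)·R1: [0, -21/4, -9, -15/4]
R4 ← R4 + (1/4)·R1: [0, -13/4, -9, -27/4]
R3 ← R3 − (21/55)·R2: [0, 0, -24/5, 27/11]
R4 ← R4 − (13/55)·R2: [0, 0, -32/5, -32/11]
R4 ← R4 − (4/3)·R3: [0, 0, 0, -68/11]
4 nonzero rows, so rank(A) = 4.
A has 4 columns; by rank–nullity, nullity = 4 − 4 = 0.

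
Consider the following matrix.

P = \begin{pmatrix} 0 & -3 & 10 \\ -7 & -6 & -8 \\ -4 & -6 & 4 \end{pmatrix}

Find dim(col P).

Row reduce to echelon form.
Swap R1 ↔ R2
R3 ← R3 − (4/7)·R1: [0, -18/7, 60/7]
R3 ← R3 − (6/7)·R2: [0, 0, 0]
Echelon form has 2 nonzero rows, so rank(P) = 2.
The column space has dimension equal to the rank: 2.

2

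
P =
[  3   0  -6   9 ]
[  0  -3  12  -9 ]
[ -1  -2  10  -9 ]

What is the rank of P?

2

Row reduce to echelon form.
R3 ← R3 + (1/3)·R1: [0, -2, 8, -6]
R3 ← R3 − (2/3)·R2: [0, 0, 0, 0]
Echelon form has 2 nonzero rows, so rank(P) = 2.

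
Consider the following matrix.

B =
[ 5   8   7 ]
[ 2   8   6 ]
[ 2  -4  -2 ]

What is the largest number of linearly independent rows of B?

2

Row reduce to echelon form.
R2 ← R2 − (2/5)·R1: [0, 24/5, 16/5]
R3 ← R3 − (2/5)·R1: [0, -36/5, -24/5]
R3 ← R3 + (3/2)·R2: [0, 0, 0]
Echelon form has 2 nonzero rows, so rank(B) = 2.
The rank gives the maximum number of linearly independent rows: 2.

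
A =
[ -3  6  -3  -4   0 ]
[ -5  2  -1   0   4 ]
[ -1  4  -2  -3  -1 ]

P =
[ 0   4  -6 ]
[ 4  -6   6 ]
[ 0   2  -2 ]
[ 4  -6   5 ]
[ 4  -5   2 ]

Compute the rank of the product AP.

2

First compute AP:
[[  8, -30,  40],
 [ 24, -54,  52],
 [  0,  -9,  17]]
Now row reduce the product.
R2 ← R2 − (3)·R1: [0, 36, -68]
R3 ← R3 + (1/4)·R2: [0, 0, 0]
2 nonzero rows, so rank(AP) = 2.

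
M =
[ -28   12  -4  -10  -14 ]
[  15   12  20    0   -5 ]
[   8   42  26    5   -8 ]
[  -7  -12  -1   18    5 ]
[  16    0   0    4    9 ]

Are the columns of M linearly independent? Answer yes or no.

Row reduce M to echelon form.
R2 ← R2 + (15/28)·R1: [0, 129/7, 125/7, -75/14, -25/2]
R3 ← R3 + (2/7)·R1: [0, 318/7, 174/7, 15/7, -12]
R4 ← R4 − (1/4)·R1: [0, -15, 0, 41/2, 17/2]
R5 ← R5 + (4/7)·R1: [0, 48/7, -16/7, -12/7, 1]
R3 ← R3 − (106/43)·R2: [0, 0, -824/43, 660/43, 809/43]
R4 ← R4 + (35/43)·R2: [0, 0, 625/43, 694/43, -72/43]
R5 ← R5 − (16/43)·R2: [0, 0, -384/43, 12/43, 243/43]
R4 ← R4 + (625/824)·R3: [0, 0, 0, 5723/206, 10379/824]
R5 ← R5 − (48/103)·R3: [0, 0, 0, -708/103, -321/103]
R5 ← R5 + (24/97)·R4: [0, 0, 0, 0, 0]
4 pivots among 5 columns.
Only 4 < 5 pivot columns, so the columns are linearly dependent.

no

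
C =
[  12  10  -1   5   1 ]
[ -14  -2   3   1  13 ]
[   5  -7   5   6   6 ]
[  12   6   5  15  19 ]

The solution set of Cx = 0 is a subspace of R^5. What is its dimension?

1

Row reduce to echelon form.
R2 ← R2 + (7/6)·R1: [0, 29/3, 11/6, 41/6, 85/6]
R3 ← R3 − (5/12)·R1: [0, -67/6, 65/12, 47/12, 67/12]
R4 ← R4 − R1: [0, -4, 6, 10, 18]
R3 ← R3 + (67/58)·R2: [0, 0, 437/58, 685/58, 1273/58]
R4 ← R4 + (12/29)·R2: [0, 0, 196/29, 372/29, 692/29]
R4 ← R4 − (392/437)·R3: [0, 0, 0, 976/437, 96/23]
4 nonzero rows, so rank(C) = 4.
C has 5 columns; by rank–nullity, nullity = 5 − 4 = 1.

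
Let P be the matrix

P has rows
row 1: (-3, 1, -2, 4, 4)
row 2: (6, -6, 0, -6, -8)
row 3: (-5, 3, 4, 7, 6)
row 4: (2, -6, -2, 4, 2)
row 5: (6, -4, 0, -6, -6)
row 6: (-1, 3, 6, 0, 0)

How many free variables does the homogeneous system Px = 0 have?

Row reduce to echelon form.
R2 ← R2 + (2)·R1: [0, -4, -4, 2, 0]
R3 ← R3 − (5/3)·R1: [0, 4/3, 22/3, 1/3, -2/3]
R4 ← R4 + (2/3)·R1: [0, -16/3, -10/3, 20/3, 14/3]
R5 ← R5 + (2)·R1: [0, -2, -4, 2, 2]
R6 ← R6 − (1/3)·R1: [0, 8/3, 20/3, -4/3, -4/3]
R3 ← R3 + (1/3)·R2: [0, 0, 6, 1, -2/3]
R4 ← R4 − (4/3)·R2: [0, 0, 2, 4, 14/3]
R5 ← R5 − (1/2)·R2: [0, 0, -2, 1, 2]
R6 ← R6 + (2/3)·R2: [0, 0, 4, 0, -4/3]
R4 ← R4 − (1/3)·R3: [0, 0, 0, 11/3, 44/9]
R5 ← R5 + (1/3)·R3: [0, 0, 0, 4/3, 16/9]
R6 ← R6 − (2/3)·R3: [0, 0, 0, -2/3, -8/9]
R5 ← R5 − (4/11)·R4: [0, 0, 0, 0, 0]
R6 ← R6 + (2/11)·R4: [0, 0, 0, 0, 0]
4 nonzero rows, so rank(P) = 4.
P has 5 columns; by rank–nullity, nullity = 5 − 4 = 1.

1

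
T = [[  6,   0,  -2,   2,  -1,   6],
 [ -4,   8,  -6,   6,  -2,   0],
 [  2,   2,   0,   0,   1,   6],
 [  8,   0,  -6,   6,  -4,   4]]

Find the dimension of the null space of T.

Row reduce to echelon form.
R2 ← R2 + (2/3)·R1: [0, 8, -22/3, 22/3, -8/3, 4]
R3 ← R3 − (1/3)·R1: [0, 2, 2/3, -2/3, 4/3, 4]
R4 ← R4 − (4/3)·R1: [0, 0, -10/3, 10/3, -8/3, -4]
R3 ← R3 − (1/4)·R2: [0, 0, 5/2, -5/2, 2, 3]
R4 ← R4 + (4/3)·R3: [0, 0, 0, 0, 0, 0]
3 nonzero rows, so rank(T) = 3.
T has 6 columns; by rank–nullity, nullity = 6 − 3 = 3.

3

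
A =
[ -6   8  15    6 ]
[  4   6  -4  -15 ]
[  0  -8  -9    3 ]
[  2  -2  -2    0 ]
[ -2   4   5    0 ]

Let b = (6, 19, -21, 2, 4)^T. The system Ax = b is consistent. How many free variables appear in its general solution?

1

Row reduce the augmented matrix [A | b].
R2 ← R2 + (2/3)·R1: [0, 34/3, 6, -11, 23]
R4 ← R4 + (1/3)·R1: [0, 2/3, 3, 2, 4]
R5 ← R5 − (1/3)·R1: [0, 4/3, 0, -2, 2]
R3 ← R3 + (12/17)·R2: [0, 0, -81/17, -81/17, -81/17]
R4 ← R4 − (1/17)·R2: [0, 0, 45/17, 45/17, 45/17]
R5 ← R5 − (2/17)·R2: [0, 0, -12/17, -12/17, -12/17]
R4 ← R4 + (5/9)·R3: [0, 0, 0, 0, 0]
R5 ← R5 − (4/27)·R3: [0, 0, 0, 0, 0]
The echelon form has 3 nonzero rows, and every pivot lies in the first 4 columns, so rank(A) = rank([A|b]) = 3.
The system is consistent.
Free variables = (unknowns) − (rank) = 4 − 3 = 1.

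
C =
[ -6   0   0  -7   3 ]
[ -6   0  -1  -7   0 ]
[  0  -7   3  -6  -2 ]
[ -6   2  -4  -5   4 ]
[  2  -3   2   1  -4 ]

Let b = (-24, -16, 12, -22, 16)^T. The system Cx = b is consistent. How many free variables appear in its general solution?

0

Row reduce the augmented matrix [C | b].
R2 ← R2 − R1: [0, 0, -1, 0, -3, 8]
R4 ← R4 − R1: [0, 2, -4, 2, 1, 2]
R5 ← R5 + (1/3)·R1: [0, -3, 2, -4/3, -3, 8]
Swap R2 ↔ R3
R4 ← R4 + (2/7)·R2: [0, 0, -22/7, 2/7, 3/7, 38/7]
R5 ← R5 − (3/7)·R2: [0, 0, 5/7, 26/21, -15/7, 20/7]
R4 ← R4 − (22/7)·R3: [0, 0, 0, 2/7, 69/7, -138/7]
R5 ← R5 + (5/7)·R3: [0, 0, 0, 26/21, -30/7, 60/7]
R5 ← R5 − (13/3)·R4: [0, 0, 0, 0, -47, 94]
The echelon form has 5 nonzero rows, and every pivot lies in the first 5 columns, so rank(C) = rank([C|b]) = 5.
The system is consistent.
Free variables = (unknowns) − (rank) = 5 − 5 = 0.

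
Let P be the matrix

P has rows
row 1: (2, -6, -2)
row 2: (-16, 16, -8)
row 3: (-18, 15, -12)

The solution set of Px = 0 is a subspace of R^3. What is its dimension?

Row reduce to echelon form.
R2 ← R2 + (8)·R1: [0, -32, -24]
R3 ← R3 + (9)·R1: [0, -39, -30]
R3 ← R3 − (39/32)·R2: [0, 0, -3/4]
3 nonzero rows, so rank(P) = 3.
P has 3 columns; by rank–nullity, nullity = 3 − 3 = 0.

0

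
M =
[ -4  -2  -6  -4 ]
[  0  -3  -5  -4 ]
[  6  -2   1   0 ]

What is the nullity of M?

Row reduce to echelon form.
R3 ← R3 + (3/2)·R1: [0, -5, -8, -6]
R3 ← R3 − (5/3)·R2: [0, 0, 1/3, 2/3]
3 nonzero rows, so rank(M) = 3.
M has 4 columns; by rank–nullity, nullity = 4 − 3 = 1.

1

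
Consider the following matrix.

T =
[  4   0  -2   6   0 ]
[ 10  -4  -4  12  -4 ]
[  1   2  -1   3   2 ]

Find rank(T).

Row reduce to echelon form.
R2 ← R2 − (5/2)·R1: [0, -4, 1, -3, -4]
R3 ← R3 − (1/4)·R1: [0, 2, -1/2, 3/2, 2]
R3 ← R3 + (1/2)·R2: [0, 0, 0, 0, 0]
Echelon form has 2 nonzero rows, so rank(T) = 2.

2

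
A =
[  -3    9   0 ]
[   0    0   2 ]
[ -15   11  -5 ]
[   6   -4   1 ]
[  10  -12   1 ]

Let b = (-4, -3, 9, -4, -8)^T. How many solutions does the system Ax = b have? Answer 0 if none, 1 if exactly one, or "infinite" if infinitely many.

Row reduce the augmented matrix [A | b].
R3 ← R3 − (5)·R1: [0, -34, -5, 29]
R4 ← R4 + (2)·R1: [0, 14, 1, -12]
R5 ← R5 + (10/3)·R1: [0, 18, 1, -64/3]
Swap R2 ↔ R3
R4 ← R4 + (7/17)·R2: [0, 0, -18/17, -1/17]
R5 ← R5 + (9/17)·R2: [0, 0, -28/17, -305/51]
R4 ← R4 + (9/17)·R3: [0, 0, 0, -28/17]
R5 ← R5 + (14/17)·R3: [0, 0, 0, -431/51]
R5 ← R5 − (431/84)·R4: [0, 0, 0, 0]
The echelon form has 4 nonzero rows; the last pivot sits in the augmented column, so rank(A) = 3 but rank([A|b]) = 4.
Since the ranks differ, the system is inconsistent.
It has no solutions.

0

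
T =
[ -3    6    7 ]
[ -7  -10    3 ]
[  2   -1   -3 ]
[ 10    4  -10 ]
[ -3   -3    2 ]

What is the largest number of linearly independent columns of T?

Row reduce to echelon form.
R2 ← R2 − (7/3)·R1: [0, -24, -40/3]
R3 ← R3 + (2/3)·R1: [0, 3, 5/3]
R4 ← R4 + (10/3)·R1: [0, 24, 40/3]
R5 ← R5 − R1: [0, -9, -5]
R3 ← R3 + (1/8)·R2: [0, 0, 0]
R4 ← R4 + R2: [0, 0, 0]
R5 ← R5 − (3/8)·R2: [0, 0, 0]
Echelon form has 2 nonzero rows, so rank(T) = 2.
The rank gives the maximum number of linearly independent columns: 2.

2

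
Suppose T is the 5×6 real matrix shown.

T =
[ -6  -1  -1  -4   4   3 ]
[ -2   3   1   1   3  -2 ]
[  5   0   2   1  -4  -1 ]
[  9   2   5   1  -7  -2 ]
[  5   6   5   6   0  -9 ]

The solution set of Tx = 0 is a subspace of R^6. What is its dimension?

1

Row reduce to echelon form.
R2 ← R2 − (1/3)·R1: [0, 10/3, 4/3, 7/3, 5/3, -3]
R3 ← R3 + (5/6)·R1: [0, -5/6, 7/6, -7/3, -2/3, 3/2]
R4 ← R4 + (3/2)·R1: [0, 1/2, 7/2, -5, -1, 5/2]
R5 ← R5 + (5/6)·R1: [0, 31/6, 25/6, 8/3, 10/3, -13/2]
R3 ← R3 + (1/4)·R2: [0, 0, 3/2, -7/4, -1/4, 3/4]
R4 ← R4 − (3/20)·R2: [0, 0, 33/10, -107/20, -5/4, 59/20]
R5 ← R5 − (31/20)·R2: [0, 0, 21/10, -19/20, 3/4, -37/20]
R4 ← R4 − (11/5)·R3: [0, 0, 0, -3/2, -7/10, 13/10]
R5 ← R5 − (7/5)·R3: [0, 0, 0, 3/2, 11/10, -29/10]
R5 ← R5 + R4: [0, 0, 0, 0, 2/5, -8/5]
5 nonzero rows, so rank(T) = 5.
T has 6 columns; by rank–nullity, nullity = 6 − 5 = 1.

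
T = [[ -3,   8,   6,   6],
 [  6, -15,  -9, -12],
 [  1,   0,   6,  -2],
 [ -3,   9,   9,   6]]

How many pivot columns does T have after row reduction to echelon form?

Row reduce to echelon form.
R2 ← R2 + (2)·R1: [0, 1, 3, 0]
R3 ← R3 + (1/3)·R1: [0, 8/3, 8, 0]
R4 ← R4 − R1: [0, 1, 3, 0]
R3 ← R3 − (8/3)·R2: [0, 0, 0, 0]
R4 ← R4 − R2: [0, 0, 0, 0]
Echelon form has 2 nonzero rows, so rank(T) = 2.
Each nonzero row contributes one pivot column: 2 pivot columns.

2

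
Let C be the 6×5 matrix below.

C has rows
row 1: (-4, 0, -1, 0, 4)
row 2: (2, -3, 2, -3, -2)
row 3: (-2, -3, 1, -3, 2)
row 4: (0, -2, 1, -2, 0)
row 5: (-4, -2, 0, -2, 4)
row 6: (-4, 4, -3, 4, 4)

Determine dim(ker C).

3

Row reduce to echelon form.
R2 ← R2 + (1/2)·R1: [0, -3, 3/2, -3, 0]
R3 ← R3 − (1/2)·R1: [0, -3, 3/2, -3, 0]
R5 ← R5 − R1: [0, -2, 1, -2, 0]
R6 ← R6 − R1: [0, 4, -2, 4, 0]
R3 ← R3 − R2: [0, 0, 0, 0, 0]
R4 ← R4 − (2/3)·R2: [0, 0, 0, 0, 0]
R5 ← R5 − (2/3)·R2: [0, 0, 0, 0, 0]
R6 ← R6 + (4/3)·R2: [0, 0, 0, 0, 0]
2 nonzero rows, so rank(C) = 2.
C has 5 columns; by rank–nullity, nullity = 5 − 2 = 3.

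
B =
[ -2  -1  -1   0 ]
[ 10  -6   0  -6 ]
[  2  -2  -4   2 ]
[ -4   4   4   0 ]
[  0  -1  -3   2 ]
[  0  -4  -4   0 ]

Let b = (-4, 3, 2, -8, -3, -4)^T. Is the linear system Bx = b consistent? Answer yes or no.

Row reduce the augmented matrix [B | b].
R2 ← R2 + (5)·R1: [0, -11, -5, -6, -17]
R3 ← R3 + R1: [0, -3, -5, 2, -2]
R4 ← R4 − (2)·R1: [0, 6, 6, 0, 0]
R3 ← R3 − (3/11)·R2: [0, 0, -40/11, 40/11, 29/11]
R4 ← R4 + (6/11)·R2: [0, 0, 36/11, -36/11, -102/11]
R5 ← R5 − (1/11)·R2: [0, 0, -28/11, 28/11, -16/11]
R6 ← R6 − (4/11)·R2: [0, 0, -24/11, 24/11, 24/11]
R4 ← R4 + (9/10)·R3: [0, 0, 0, 0, -69/10]
R5 ← R5 − (7/10)·R3: [0, 0, 0, 0, -33/10]
R6 ← R6 − (3/5)·R3: [0, 0, 0, 0, 3/5]
R5 ← R5 − (11/23)·R4: [0, 0, 0, 0, 0]
R6 ← R6 + (2/23)·R4: [0, 0, 0, 0, 0]
The echelon form has 4 nonzero rows; the last pivot sits in the augmented column, so rank(B) = 3 but rank([B|b]) = 4.
Since the ranks differ, the system is inconsistent.

no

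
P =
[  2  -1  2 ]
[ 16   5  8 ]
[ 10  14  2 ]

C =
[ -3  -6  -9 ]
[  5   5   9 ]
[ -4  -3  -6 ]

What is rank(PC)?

2

First compute PC:
[[-19, -23, -39],
 [-55, -95, -147],
 [ 32,   4,  24]]
Now row reduce the product.
R2 ← R2 − (55/19)·R1: [0, -540/19, -648/19]
R3 ← R3 + (32/19)·R1: [0, -660/19, -792/19]
R3 ← R3 − (11/9)·R2: [0, 0, 0]
2 nonzero rows, so rank(PC) = 2.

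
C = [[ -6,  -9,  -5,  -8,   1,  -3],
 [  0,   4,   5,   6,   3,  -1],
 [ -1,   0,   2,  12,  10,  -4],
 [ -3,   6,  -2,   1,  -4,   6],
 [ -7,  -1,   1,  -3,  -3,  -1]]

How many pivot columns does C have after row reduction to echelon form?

Row reduce to echelon form.
R3 ← R3 − (1/6)·R1: [0, 3/2, 17/6, 40/3, 59/6, -7/2]
R4 ← R4 − (1/2)·R1: [0, 21/2, 1/2, 5, -9/2, 15/2]
R5 ← R5 − (7/6)·R1: [0, 19/2, 41/6, 19/3, -25/6, 5/2]
R3 ← R3 − (3/8)·R2: [0, 0, 23/24, 133/12, 209/24, -25/8]
R4 ← R4 − (21/8)·R2: [0, 0, -101/8, -43/4, -99/8, 81/8]
R5 ← R5 − (19/8)·R2: [0, 0, -121/24, -95/12, -271/24, 39/8]
R4 ← R4 + (303/23)·R3: [0, 0, 0, 3111/23, 2354/23, -714/23]
R5 ← R5 + (121/23)·R3: [0, 0, 0, 1159/23, 794/23, -266/23]
R5 ← R5 − (19/51)·R4: [0, 0, 0, 0, -184/51, 0]
Echelon form has 5 nonzero rows, so rank(C) = 5.
Each nonzero row contributes one pivot column: 5 pivot columns.

5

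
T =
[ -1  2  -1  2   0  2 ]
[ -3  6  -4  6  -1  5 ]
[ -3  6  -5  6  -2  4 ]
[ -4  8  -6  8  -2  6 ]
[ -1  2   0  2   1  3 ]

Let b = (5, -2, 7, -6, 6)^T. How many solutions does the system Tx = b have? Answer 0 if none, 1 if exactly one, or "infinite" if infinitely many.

Row reduce the augmented matrix [T | b].
R2 ← R2 − (3)·R1: [0, 0, -1, 0, -1, -1, -17]
R3 ← R3 − (3)·R1: [0, 0, -2, 0, -2, -2, -8]
R4 ← R4 − (4)·R1: [0, 0, -2, 0, -2, -2, -26]
R5 ← R5 − R1: [0, 0, 1, 0, 1, 1, 1]
R3 ← R3 − (2)·R2: [0, 0, 0, 0, 0, 0, 26]
R4 ← R4 − (2)·R2: [0, 0, 0, 0, 0, 0, 8]
R5 ← R5 + R2: [0, 0, 0, 0, 0, 0, -16]
R4 ← R4 − (4/13)·R3: [0, 0, 0, 0, 0, 0, 0]
R5 ← R5 + (8/13)·R3: [0, 0, 0, 0, 0, 0, 0]
The echelon form has 3 nonzero rows; the last pivot sits in the augmented column, so rank(T) = 2 but rank([T|b]) = 3.
Since the ranks differ, the system is inconsistent.
It has no solutions.

0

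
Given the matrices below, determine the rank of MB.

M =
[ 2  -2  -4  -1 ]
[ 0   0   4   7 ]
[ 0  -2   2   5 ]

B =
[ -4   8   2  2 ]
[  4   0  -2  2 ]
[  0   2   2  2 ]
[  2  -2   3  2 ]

3

First compute MB:
[[-18,  10,  -3, -10],
 [ 14,  -6,  29,  22],
 [  2,  -6,  23,  10]]
Now row reduce the product.
R2 ← R2 + (7/9)·R1: [0, 16/9, 80/3, 128/9]
R3 ← R3 + (1/9)·R1: [0, -44/9, 68/3, 80/9]
R3 ← R3 + (11/4)·R2: [0, 0, 96, 48]
3 nonzero rows, so rank(MB) = 3.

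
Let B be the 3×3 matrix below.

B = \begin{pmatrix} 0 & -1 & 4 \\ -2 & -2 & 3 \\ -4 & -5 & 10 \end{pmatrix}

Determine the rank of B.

Row reduce to echelon form.
Swap R1 ↔ R2
R3 ← R3 − (2)·R1: [0, -1, 4]
R3 ← R3 − R2: [0, 0, 0]
Echelon form has 2 nonzero rows, so rank(B) = 2.

2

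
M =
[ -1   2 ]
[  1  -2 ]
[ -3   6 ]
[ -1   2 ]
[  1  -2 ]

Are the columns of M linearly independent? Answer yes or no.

no

Row reduce M to echelon form.
R2 ← R2 + R1: [0, 0]
R3 ← R3 − (3)·R1: [0, 0]
R4 ← R4 − R1: [0, 0]
R5 ← R5 + R1: [0, 0]
1 pivot among 2 columns.
Only 1 < 2 pivot columns, so the columns are linearly dependent.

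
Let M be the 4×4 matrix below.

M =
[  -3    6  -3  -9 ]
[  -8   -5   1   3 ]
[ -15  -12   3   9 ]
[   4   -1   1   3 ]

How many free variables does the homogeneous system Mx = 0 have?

2

Row reduce to echelon form.
R2 ← R2 − (8/3)·R1: [0, -21, 9, 27]
R3 ← R3 − (5)·R1: [0, -42, 18, 54]
R4 ← R4 + (4/3)·R1: [0, 7, -3, -9]
R3 ← R3 − (2)·R2: [0, 0, 0, 0]
R4 ← R4 + (1/3)·R2: [0, 0, 0, 0]
2 nonzero rows, so rank(M) = 2.
M has 4 columns; by rank–nullity, nullity = 4 − 2 = 2.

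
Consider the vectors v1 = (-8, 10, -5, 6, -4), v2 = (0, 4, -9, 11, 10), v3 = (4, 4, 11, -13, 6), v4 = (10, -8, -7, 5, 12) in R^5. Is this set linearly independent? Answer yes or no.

Form the matrix with these vectors as rows and row reduce.
R3 ← R3 + (1/2)·R1: [0, 9, 17/2, -10, 4]
R4 ← R4 + (5/4)·R1: [0, 9/2, -53/4, 25/2, 7]
R3 ← R3 − (9/4)·R2: [0, 0, 115/4, -139/4, -37/2]
R4 ← R4 − (9/8)·R2: [0, 0, -25/8, 1/8, -17/4]
R4 ← R4 + (5/46)·R3: [0, 0, 0, -84/23, -144/23]
4 nonzero rows, so the 4 vectors span a space of dimension 4.
Since 4 = 4, the vectors are linearly independent.

yes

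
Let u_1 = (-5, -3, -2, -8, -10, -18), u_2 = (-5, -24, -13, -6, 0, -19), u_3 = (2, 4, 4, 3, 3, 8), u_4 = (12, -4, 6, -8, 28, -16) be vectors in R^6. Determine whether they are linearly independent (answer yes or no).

yes

Form the matrix with these vectors as rows and row reduce.
R2 ← R2 − R1: [0, -21, -11, 2, 10, -1]
R3 ← R3 + (2/5)·R1: [0, 14/5, 16/5, -1/5, -1, 4/5]
R4 ← R4 + (12/5)·R1: [0, -56/5, 6/5, -136/5, 4, -296/5]
R3 ← R3 + (2/15)·R2: [0, 0, 26/15, 1/15, 1/3, 2/3]
R4 ← R4 − (8/15)·R2: [0, 0, 106/15, -424/15, -4/3, -176/3]
R4 ← R4 − (53/13)·R3: [0, 0, 0, -371/13, -35/13, -798/13]
4 nonzero rows, so the 4 vectors span a space of dimension 4.
Since 4 = 4, the vectors are linearly independent.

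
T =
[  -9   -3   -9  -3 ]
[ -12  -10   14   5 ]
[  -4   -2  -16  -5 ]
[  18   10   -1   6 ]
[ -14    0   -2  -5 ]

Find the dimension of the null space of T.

0

Row reduce to echelon form.
R2 ← R2 − (4/3)·R1: [0, -6, 26, 9]
R3 ← R3 − (4/9)·R1: [0, -2/3, -12, -11/3]
R4 ← R4 + (2)·R1: [0, 4, -19, 0]
R5 ← R5 − (14/9)·R1: [0, 14/3, 12, -1/3]
R3 ← R3 − (1/9)·R2: [0, 0, -134/9, -14/3]
R4 ← R4 + (2/3)·R2: [0, 0, -5/3, 6]
R5 ← R5 + (7/9)·R2: [0, 0, 290/9, 20/3]
R4 ← R4 − (15/134)·R3: [0, 0, 0, 437/67]
R5 ← R5 + (145/67)·R3: [0, 0, 0, -230/67]
R5 ← R5 + (10/19)·R4: [0, 0, 0, 0]
4 nonzero rows, so rank(T) = 4.
T has 4 columns; by rank–nullity, nullity = 4 − 4 = 0.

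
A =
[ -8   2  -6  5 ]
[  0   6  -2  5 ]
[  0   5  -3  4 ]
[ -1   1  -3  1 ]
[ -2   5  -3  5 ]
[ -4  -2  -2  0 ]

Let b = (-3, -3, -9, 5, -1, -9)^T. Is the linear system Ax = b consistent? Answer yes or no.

no

Row reduce the augmented matrix [A | b].
R4 ← R4 − (1/8)·R1: [0, 3/4, -9/4, 3/8, 43/8]
R5 ← R5 − (1/4)·R1: [0, 9/2, -3/2, 15/4, -1/4]
R6 ← R6 − (1/2)·R1: [0, -3, 1, -5/2, -15/2]
R3 ← R3 − (5/6)·R2: [0, 0, -4/3, -1/6, -13/2]
R4 ← R4 − (1/8)·R2: [0, 0, -2, -1/4, 23/4]
R5 ← R5 − (3/4)·R2: [0, 0, 0, 0, 2]
R6 ← R6 + (1/2)·R2: [0, 0, 0, 0, -9]
R4 ← R4 − (3/2)·R3: [0, 0, 0, 0, 31/2]
R5 ← R5 − (4/31)·R4: [0, 0, 0, 0, 0]
R6 ← R6 + (18/31)·R4: [0, 0, 0, 0, 0]
The echelon form has 4 nonzero rows; the last pivot sits in the augmented column, so rank(A) = 3 but rank([A|b]) = 4.
Since the ranks differ, the system is inconsistent.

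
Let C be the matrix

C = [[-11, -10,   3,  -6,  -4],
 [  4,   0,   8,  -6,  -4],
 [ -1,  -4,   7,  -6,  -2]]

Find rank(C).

3

Row reduce to echelon form.
R2 ← R2 + (4/11)·R1: [0, -40/11, 100/11, -90/11, -60/11]
R3 ← R3 − (1/11)·R1: [0, -34/11, 74/11, -60/11, -18/11]
R3 ← R3 − (17/20)·R2: [0, 0, -1, 3/2, 3]
Echelon form has 3 nonzero rows, so rank(C) = 3.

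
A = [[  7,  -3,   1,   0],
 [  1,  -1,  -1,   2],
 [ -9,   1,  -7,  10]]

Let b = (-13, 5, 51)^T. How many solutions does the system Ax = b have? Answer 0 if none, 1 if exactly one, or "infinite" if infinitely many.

infinite

Row reduce the augmented matrix [A | b].
R2 ← R2 − (1/7)·R1: [0, -4/7, -8/7, 2, 48/7]
R3 ← R3 + (9/7)·R1: [0, -20/7, -40/7, 10, 240/7]
R3 ← R3 − (5)·R2: [0, 0, 0, 0, 0]
The echelon form has 2 nonzero rows, and every pivot lies in the first 4 columns, so rank(A) = rank([A|b]) = 2.
The system is consistent.
rank = 2 < 4 unknowns, so there are infinitely many solutions.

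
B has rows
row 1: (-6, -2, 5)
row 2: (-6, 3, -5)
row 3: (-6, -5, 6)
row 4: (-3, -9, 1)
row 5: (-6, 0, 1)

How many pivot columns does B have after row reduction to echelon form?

3

Row reduce to echelon form.
R2 ← R2 − R1: [0, 5, -10]
R3 ← R3 − R1: [0, -3, 1]
R4 ← R4 − (1/2)·R1: [0, -8, -3/2]
R5 ← R5 − R1: [0, 2, -4]
R3 ← R3 + (3/5)·R2: [0, 0, -5]
R4 ← R4 + (8/5)·R2: [0, 0, -35/2]
R5 ← R5 − (2/5)·R2: [0, 0, 0]
R4 ← R4 − (7/2)·R3: [0, 0, 0]
Echelon form has 3 nonzero rows, so rank(B) = 3.
Each nonzero row contributes one pivot column: 3 pivot columns.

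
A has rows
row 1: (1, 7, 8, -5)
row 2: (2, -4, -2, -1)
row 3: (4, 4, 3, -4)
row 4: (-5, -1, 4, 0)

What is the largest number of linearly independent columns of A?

Row reduce to echelon form.
R2 ← R2 − (2)·R1: [0, -18, -18, 9]
R3 ← R3 − (4)·R1: [0, -24, -29, 16]
R4 ← R4 + (5)·R1: [0, 34, 44, -25]
R3 ← R3 − (4/3)·R2: [0, 0, -5, 4]
R4 ← R4 + (17/9)·R2: [0, 0, 10, -8]
R4 ← R4 + (2)·R3: [0, 0, 0, 0]
Echelon form has 3 nonzero rows, so rank(A) = 3.
The rank gives the maximum number of linearly independent columns: 3.

3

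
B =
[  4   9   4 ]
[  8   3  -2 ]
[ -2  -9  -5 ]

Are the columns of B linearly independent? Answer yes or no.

no

Row reduce B to echelon form.
R2 ← R2 − (2)·R1: [0, -15, -10]
R3 ← R3 + (1/2)·R1: [0, -9/2, -3]
R3 ← R3 − (3/10)·R2: [0, 0, 0]
2 pivots among 3 columns.
Only 2 < 3 pivot columns, so the columns are linearly dependent.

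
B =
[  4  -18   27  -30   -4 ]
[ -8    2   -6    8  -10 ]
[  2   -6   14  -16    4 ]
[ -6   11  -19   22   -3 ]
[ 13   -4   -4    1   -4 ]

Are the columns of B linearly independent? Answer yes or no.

no

Row reduce B to echelon form.
R2 ← R2 + (2)·R1: [0, -34, 48, -52, -18]
R3 ← R3 − (1/2)·R1: [0, 3, 1/2, -1, 6]
R4 ← R4 + (3/2)·R1: [0, -16, 43/2, -23, -9]
R5 ← R5 − (13/4)·R1: [0, 109/2, -367/4, 197/2, 9]
R3 ← R3 + (3/34)·R2: [0, 0, 161/34, -95/17, 75/17]
R4 ← R4 − (8/17)·R2: [0, 0, -37/34, 25/17, -9/17]
R5 ← R5 + (109/68)·R2: [0, 0, -1007/68, 515/34, -675/34]
R4 ← R4 + (37/161)·R3: [0, 0, 0, 30/161, 78/161]
R5 ← R5 + (1007/322)·R3: [0, 0, 0, -375/161, -975/161]
R5 ← R5 + (25/2)·R4: [0, 0, 0, 0, 0]
4 pivots among 5 columns.
Only 4 < 5 pivot columns, so the columns are linearly dependent.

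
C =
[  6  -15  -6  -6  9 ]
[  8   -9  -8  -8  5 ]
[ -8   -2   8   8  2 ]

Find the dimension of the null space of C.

3

Row reduce to echelon form.
R2 ← R2 − (4/3)·R1: [0, 11, 0, 0, -7]
R3 ← R3 + (4/3)·R1: [0, -22, 0, 0, 14]
R3 ← R3 + (2)·R2: [0, 0, 0, 0, 0]
2 nonzero rows, so rank(C) = 2.
C has 5 columns; by rank–nullity, nullity = 5 − 2 = 3.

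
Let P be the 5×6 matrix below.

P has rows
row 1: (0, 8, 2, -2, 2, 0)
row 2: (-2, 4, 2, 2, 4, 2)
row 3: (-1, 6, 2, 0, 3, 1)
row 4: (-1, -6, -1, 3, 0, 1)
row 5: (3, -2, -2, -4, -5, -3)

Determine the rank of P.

2

Row reduce to echelon form.
Swap R1 ↔ R2
R3 ← R3 − (1/2)·R1: [0, 4, 1, -1, 1, 0]
R4 ← R4 − (1/2)·R1: [0, -8, -2, 2, -2, 0]
R5 ← R5 + (3/2)·R1: [0, 4, 1, -1, 1, 0]
R3 ← R3 − (1/2)·R2: [0, 0, 0, 0, 0, 0]
R4 ← R4 + R2: [0, 0, 0, 0, 0, 0]
R5 ← R5 − (1/2)·R2: [0, 0, 0, 0, 0, 0]
Echelon form has 2 nonzero rows, so rank(P) = 2.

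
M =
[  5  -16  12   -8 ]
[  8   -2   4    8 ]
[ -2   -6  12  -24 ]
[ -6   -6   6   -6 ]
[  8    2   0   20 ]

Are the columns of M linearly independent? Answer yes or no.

Row reduce M to echelon form.
R2 ← R2 − (8/5)·R1: [0, 118/5, -76/5, 104/5]
R3 ← R3 + (2/5)·R1: [0, -62/5, 84/5, -136/5]
R4 ← R4 + (6/5)·R1: [0, -126/5, 102/5, -78/5]
R5 ← R5 − (8/5)·R1: [0, 138/5, -96/5, 164/5]
R3 ← R3 + (31/59)·R2: [0, 0, 520/59, -960/59]
R4 ← R4 + (63/59)·R2: [0, 0, 246/59, 390/59]
R5 ← R5 − (69/59)·R2: [0, 0, -84/59, 500/59]
R4 ← R4 − (123/260)·R3: [0, 0, 0, 186/13]
R5 ← R5 + (21/130)·R3: [0, 0, 0, 76/13]
R5 ← R5 − (38/93)·R4: [0, 0, 0, 0]
4 pivots among 4 columns.
Every column is a pivot column, so the columns are linearly independent.

yes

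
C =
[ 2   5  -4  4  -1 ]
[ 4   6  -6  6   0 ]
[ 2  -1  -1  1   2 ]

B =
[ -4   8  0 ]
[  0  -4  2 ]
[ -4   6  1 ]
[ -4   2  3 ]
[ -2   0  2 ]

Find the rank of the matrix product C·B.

2

First compute CB:
[[ -6, -20,  16],
 [-16, -16,  24],
 [-12,  16,   4]]
Now row reduce the product.
R2 ← R2 − (8/3)·R1: [0, 112/3, -56/3]
R3 ← R3 − (2)·R1: [0, 56, -28]
R3 ← R3 − (3/2)·R2: [0, 0, 0]
2 nonzero rows, so rank(CB) = 2.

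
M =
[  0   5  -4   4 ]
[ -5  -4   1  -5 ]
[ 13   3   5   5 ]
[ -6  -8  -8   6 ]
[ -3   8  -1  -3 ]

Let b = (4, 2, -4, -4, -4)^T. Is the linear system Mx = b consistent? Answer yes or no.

no

Row reduce the augmented matrix [M | b].
Swap R1 ↔ R2
R3 ← R3 + (13/5)·R1: [0, -37/5, 38/5, -8, 6/5]
R4 ← R4 − (6/5)·R1: [0, -16/5, -46/5, 12, -32/5]
R5 ← R5 − (3/5)·R1: [0, 52/5, -8/5, 0, -26/5]
R3 ← R3 + (37/25)·R2: [0, 0, 42/25, -52/25, 178/25]
R4 ← R4 + (16/25)·R2: [0, 0, -294/25, 364/25, -96/25]
R5 ← R5 − (52/25)·R2: [0, 0, 168/25, -208/25, -338/25]
R4 ← R4 + (7)·R3: [0, 0, 0, 0, 46]
R5 ← R5 − (4)·R3: [0, 0, 0, 0, -42]
R5 ← R5 + (21/23)·R4: [0, 0, 0, 0, 0]
The echelon form has 4 nonzero rows; the last pivot sits in the augmented column, so rank(M) = 3 but rank([M|b]) = 4.
Since the ranks differ, the system is inconsistent.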